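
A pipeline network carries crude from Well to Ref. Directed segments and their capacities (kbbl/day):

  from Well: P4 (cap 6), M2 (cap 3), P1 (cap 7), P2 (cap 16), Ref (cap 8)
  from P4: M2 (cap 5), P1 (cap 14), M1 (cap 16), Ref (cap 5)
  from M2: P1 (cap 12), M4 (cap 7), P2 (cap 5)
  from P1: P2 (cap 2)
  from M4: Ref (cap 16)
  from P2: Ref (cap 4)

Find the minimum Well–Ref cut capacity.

21

Augment Well→Ref: bottleneck 8, flow now 8.
Augment Well→P4→Ref: bottleneck 5, flow now 13.
Augment Well→P2→Ref: bottleneck 4, flow now 17.
Augment Well→M2→M4→Ref: bottleneck 3, flow now 20.
Augment Well→P4→M2→M4→Ref: bottleneck 1, flow now 21.
No augmenting path remains; maximum flow = 21.
By max-flow min-cut, the minimum cut capacity equals the max flow.
In the residual graph, reachable from Well: {Well, P1, P2}.
Min-cut edges: Well→P4 (6), Well→M2 (3), Well→Ref (8), P2→Ref (4); capacity 6 + 3 + 8 + 4 = 21.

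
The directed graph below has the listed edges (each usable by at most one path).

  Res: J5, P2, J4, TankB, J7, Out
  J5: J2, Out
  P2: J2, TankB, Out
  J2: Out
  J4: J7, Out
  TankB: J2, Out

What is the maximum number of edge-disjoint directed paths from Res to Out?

Assign every edge capacity 1; by Menger, the answer equals the max flow.
Path Res→Out (+1); total 1.
Path Res→J5→Out (+1); total 2.
Path Res→P2→Out (+1); total 3.
Path Res→J4→Out (+1); total 4.
Path Res→TankB→Out (+1); total 5.
No residual Res→Out path; max flow = 5.
Certifying cut of size 5: {Res→J4, Res→J5, Res→Out, Res→P2, Res→TankB}.

5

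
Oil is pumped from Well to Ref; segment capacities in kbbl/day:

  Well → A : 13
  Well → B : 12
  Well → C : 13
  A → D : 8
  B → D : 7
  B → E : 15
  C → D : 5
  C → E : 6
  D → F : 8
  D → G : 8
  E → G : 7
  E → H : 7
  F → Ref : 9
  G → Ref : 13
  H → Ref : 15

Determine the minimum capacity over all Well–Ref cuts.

28

Augment Well→A→D→F→Ref: bottleneck 8, flow now 8.
Augment Well→B→D→G→Ref: bottleneck 7, flow now 15.
Augment Well→B→E→G→Ref: bottleneck 5, flow now 20.
Augment Well→C→D→G→Ref: bottleneck 1, flow now 21.
Augment Well→C→E→H→Ref: bottleneck 6, flow now 27.
Augment Well→C→D→B→E→H→Ref: bottleneck 1, flow now 28. (uses reverse residual edge)
No augmenting path remains; maximum flow = 28.
By max-flow min-cut, the minimum cut capacity equals the max flow.
In the residual graph, reachable from Well: {Well, A, B, C, D, E, G}.
Min-cut edges: D→F (8), E→H (7), G→Ref (13); capacity 8 + 7 + 13 = 28.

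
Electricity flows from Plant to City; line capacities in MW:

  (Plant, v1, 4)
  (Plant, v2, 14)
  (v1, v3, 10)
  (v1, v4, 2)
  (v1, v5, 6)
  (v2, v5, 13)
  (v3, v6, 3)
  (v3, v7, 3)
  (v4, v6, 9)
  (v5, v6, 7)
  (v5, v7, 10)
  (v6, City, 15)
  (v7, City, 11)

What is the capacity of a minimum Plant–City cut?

17

Augment Plant→v1→v3→v6→City: bottleneck 3, flow now 3.
Augment Plant→v1→v3→v7→City: bottleneck 1, flow now 4.
Augment Plant→v2→v5→v6→City: bottleneck 7, flow now 11.
Augment Plant→v2→v5→v7→City: bottleneck 6, flow now 17.
No augmenting path remains; maximum flow = 17.
By max-flow min-cut, the minimum cut capacity equals the max flow.
In the residual graph, reachable from Plant: {Plant, v2}.
Min-cut edges: Plant→v1 (4), v2→v5 (13); capacity 4 + 13 = 17.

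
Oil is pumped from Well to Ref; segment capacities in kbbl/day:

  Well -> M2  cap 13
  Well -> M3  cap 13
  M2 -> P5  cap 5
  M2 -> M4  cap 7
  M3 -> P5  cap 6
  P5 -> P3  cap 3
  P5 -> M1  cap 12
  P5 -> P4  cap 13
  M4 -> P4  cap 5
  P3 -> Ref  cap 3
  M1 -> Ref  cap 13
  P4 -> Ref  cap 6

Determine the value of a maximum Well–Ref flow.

Augment Well→M2→P5→P3→Ref: bottleneck 3, flow now 3.
Augment Well→M2→P5→M1→Ref: bottleneck 2, flow now 5.
Augment Well→M2→M4→P4→Ref: bottleneck 5, flow now 10.
Augment Well→M3→P5→M1→Ref: bottleneck 6, flow now 16.
No augmenting path remains; maximum flow = 16.
In the residual graph, reachable from Well: {Well, M2, M3, M4}.
Min-cut edges: M2→P5 (5), M3→P5 (6), M4→P4 (5); capacity 5 + 6 + 5 = 16.
This cut is saturated, so no flow can exceed 16.

16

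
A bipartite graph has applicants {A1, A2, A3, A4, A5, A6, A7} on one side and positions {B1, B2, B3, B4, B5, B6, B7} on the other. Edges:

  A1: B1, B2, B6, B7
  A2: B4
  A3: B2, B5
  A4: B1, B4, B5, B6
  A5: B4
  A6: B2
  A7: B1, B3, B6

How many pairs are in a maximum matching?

Unit-capacity flow: source→left, listed edges, right→sink; max matching = max flow.
Augmenting path A1→B1 (+1); matched 1.
Augmenting path A2→B4 (+1); matched 2.
Augmenting path A3→B2 (+1); matched 3.
Augmenting path A4→B5 (+1); matched 4.
Augmenting path A7→B3 (+1); matched 5.
Augmenting path A6→B2→A3→B5→A4→B6 (+1); matched 6.
No augmenting path remains; maximum matching = 6.
König certificate: {A1, A3, A4, A6, A7, B4} is a vertex cover of size 6 (every listed pair touches it), so no matching can be larger.

6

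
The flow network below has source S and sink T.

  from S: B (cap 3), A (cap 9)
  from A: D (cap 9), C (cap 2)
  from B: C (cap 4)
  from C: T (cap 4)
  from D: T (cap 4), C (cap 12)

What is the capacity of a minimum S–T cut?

Augment S→A→C→T: bottleneck 2, flow now 2.
Augment S→A→D→T: bottleneck 4, flow now 6.
Augment S→B→C→T: bottleneck 2, flow now 8.
No augmenting path remains; maximum flow = 8.
By max-flow min-cut, the minimum cut capacity equals the max flow.
In the residual graph, reachable from S: {S, A, B, C, D}.
Min-cut edges: C→T (4), D→T (4); capacity 4 + 4 = 8.

8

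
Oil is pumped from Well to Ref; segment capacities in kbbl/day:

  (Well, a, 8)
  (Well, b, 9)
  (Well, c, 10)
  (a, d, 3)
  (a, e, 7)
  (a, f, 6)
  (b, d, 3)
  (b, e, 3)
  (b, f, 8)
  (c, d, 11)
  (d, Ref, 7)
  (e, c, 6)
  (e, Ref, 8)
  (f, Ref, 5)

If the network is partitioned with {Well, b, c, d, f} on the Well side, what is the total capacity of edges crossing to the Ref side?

Edges leaving {Well, b, c, d, f}: Well→a (8), b→e (3), d→Ref (7), f→Ref (5).
Cut capacity = 8 + 3 + 7 + 5 = 23.

23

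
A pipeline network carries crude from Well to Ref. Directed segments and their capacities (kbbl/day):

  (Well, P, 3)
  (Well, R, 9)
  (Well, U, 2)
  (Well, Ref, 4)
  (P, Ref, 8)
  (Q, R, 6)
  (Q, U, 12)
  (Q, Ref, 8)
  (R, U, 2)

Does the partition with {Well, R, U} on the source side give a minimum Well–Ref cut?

Yes — it is a minimum cut (capacity 7).

Given cut capacity: 3 + 4 = 7.
Augment Well→Ref: bottleneck 4, flow now 4.
Augment Well→P→Ref: bottleneck 3, flow now 7.
No augmenting path remains; maximum flow = 7.
Cut capacity 7 equals the max flow, so it is a minimum cut.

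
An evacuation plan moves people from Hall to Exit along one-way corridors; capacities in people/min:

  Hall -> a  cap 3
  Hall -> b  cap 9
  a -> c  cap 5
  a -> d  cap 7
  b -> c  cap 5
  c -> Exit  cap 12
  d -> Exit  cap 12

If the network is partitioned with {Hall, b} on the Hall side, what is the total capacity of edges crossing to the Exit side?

8

Edges leaving {Hall, b}: Hall→a (3), b→c (5).
Cut capacity = 3 + 5 = 8.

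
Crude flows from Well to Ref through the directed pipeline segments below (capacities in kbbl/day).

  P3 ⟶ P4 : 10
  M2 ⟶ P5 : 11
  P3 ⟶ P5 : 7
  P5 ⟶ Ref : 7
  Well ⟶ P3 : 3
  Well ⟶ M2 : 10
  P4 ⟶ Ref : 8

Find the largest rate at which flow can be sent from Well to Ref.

Augment Well→P3→P5→Ref: bottleneck 3, flow now 3.
Augment Well→M2→P5→Ref: bottleneck 4, flow now 7.
Augment Well→M2→P5→P3→P4→Ref: bottleneck 3, flow now 10. (uses reverse residual edge)
No augmenting path remains; maximum flow = 10.
In the residual graph, reachable from Well: {Well, M2, P5}.
Min-cut edges: Well→P3 (3), P5→Ref (7); capacity 3 + 7 = 10.
This cut is saturated, so no flow can exceed 10.

10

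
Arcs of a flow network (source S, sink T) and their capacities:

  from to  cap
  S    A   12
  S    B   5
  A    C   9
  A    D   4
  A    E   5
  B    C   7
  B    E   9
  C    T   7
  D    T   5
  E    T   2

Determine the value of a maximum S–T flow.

13

Augment S→A→C→T: bottleneck 7, flow now 7.
Augment S→A→D→T: bottleneck 4, flow now 11.
Augment S→A→E→T: bottleneck 1, flow now 12.
Augment S→B→E→T: bottleneck 1, flow now 13.
No augmenting path remains; maximum flow = 13.
In the residual graph, reachable from S: {S, A, B, C, E}.
Min-cut edges: A→D (4), C→T (7), E→T (2); capacity 4 + 7 + 2 = 13.
This cut is saturated, so no flow can exceed 13.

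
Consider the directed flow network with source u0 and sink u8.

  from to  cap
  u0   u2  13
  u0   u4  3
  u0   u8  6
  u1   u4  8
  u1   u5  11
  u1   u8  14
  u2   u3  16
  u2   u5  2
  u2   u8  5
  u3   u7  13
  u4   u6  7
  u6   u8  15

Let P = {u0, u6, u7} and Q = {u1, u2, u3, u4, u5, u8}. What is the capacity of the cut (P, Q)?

37

Edges leaving {u0, u6, u7}: u0→u2 (13), u0→u4 (3), u0→u8 (6), u6→u8 (15).
Cut capacity = 13 + 3 + 6 + 15 = 37.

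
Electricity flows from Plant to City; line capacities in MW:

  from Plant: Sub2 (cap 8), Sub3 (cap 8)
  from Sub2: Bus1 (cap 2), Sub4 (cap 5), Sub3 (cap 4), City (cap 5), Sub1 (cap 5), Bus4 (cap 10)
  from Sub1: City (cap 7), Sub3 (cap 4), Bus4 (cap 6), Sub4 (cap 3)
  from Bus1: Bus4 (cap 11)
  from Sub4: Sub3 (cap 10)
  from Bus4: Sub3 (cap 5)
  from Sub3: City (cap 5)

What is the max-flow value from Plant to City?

13

Augment Plant→Sub2→City: bottleneck 5, flow now 5.
Augment Plant→Sub3→City: bottleneck 5, flow now 10.
Augment Plant→Sub2→Sub1→City: bottleneck 3, flow now 13.
No augmenting path remains; maximum flow = 13.
In the residual graph, reachable from Plant: {Plant, Sub3}.
Min-cut edges: Plant→Sub2 (8), Sub3→City (5); capacity 8 + 5 = 13.
This cut is saturated, so no flow can exceed 13.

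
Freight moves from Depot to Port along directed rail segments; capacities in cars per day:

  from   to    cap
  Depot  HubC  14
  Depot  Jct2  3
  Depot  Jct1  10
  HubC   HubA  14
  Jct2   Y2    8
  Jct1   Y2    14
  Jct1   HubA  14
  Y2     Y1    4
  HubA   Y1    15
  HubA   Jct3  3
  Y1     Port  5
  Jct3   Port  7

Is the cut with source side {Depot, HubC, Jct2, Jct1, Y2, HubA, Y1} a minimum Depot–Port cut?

Given cut capacity: 3 + 5 = 8.
Augment Depot→HubC→HubA→Y1→Port: bottleneck 5, flow now 5.
Augment Depot→HubC→HubA→Jct3→Port: bottleneck 3, flow now 8.
No augmenting path remains; maximum flow = 8.
Cut capacity 8 equals the max flow, so it is a minimum cut.

Yes — it is a minimum cut (capacity 8).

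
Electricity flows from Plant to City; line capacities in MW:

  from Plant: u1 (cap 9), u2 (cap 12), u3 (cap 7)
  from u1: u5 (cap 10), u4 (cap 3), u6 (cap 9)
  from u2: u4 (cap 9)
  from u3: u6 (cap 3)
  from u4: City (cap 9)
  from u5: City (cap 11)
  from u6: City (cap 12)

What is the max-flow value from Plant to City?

Augment Plant→u1→u4→City: bottleneck 3, flow now 3.
Augment Plant→u1→u5→City: bottleneck 6, flow now 9.
Augment Plant→u2→u4→City: bottleneck 6, flow now 15.
Augment Plant→u3→u6→City: bottleneck 3, flow now 18.
Augment Plant→u2→u4→u1→u5→City: bottleneck 3, flow now 21. (uses reverse residual edge)
No augmenting path remains; maximum flow = 21.
In the residual graph, reachable from Plant: {Plant, u2, u3}.
Min-cut edges: Plant→u1 (9), u2→u4 (9), u3→u6 (3); capacity 9 + 9 + 3 = 21.
This cut is saturated, so no flow can exceed 21.

21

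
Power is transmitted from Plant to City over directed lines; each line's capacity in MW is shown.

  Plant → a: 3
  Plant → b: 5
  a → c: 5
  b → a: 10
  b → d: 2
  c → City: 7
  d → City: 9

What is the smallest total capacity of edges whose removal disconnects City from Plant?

7

Augment Plant→a→c→City: bottleneck 3, flow now 3.
Augment Plant→b→d→City: bottleneck 2, flow now 5.
Augment Plant→b→a→c→City: bottleneck 2, flow now 7.
No augmenting path remains; maximum flow = 7.
By max-flow min-cut, the minimum cut capacity equals the max flow.
In the residual graph, reachable from Plant: {Plant, a, b}.
Min-cut edges: a→c (5), b→d (2); capacity 5 + 2 = 7.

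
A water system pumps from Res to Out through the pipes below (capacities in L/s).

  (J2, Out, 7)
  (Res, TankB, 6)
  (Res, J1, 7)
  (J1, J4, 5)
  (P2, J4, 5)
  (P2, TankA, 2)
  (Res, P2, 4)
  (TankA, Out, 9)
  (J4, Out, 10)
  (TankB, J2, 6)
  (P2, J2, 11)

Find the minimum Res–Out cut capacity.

15

Augment Res→TankB→J2→Out: bottleneck 6, flow now 6.
Augment Res→J1→J4→Out: bottleneck 5, flow now 11.
Augment Res→P2→J2→Out: bottleneck 1, flow now 12.
Augment Res→P2→J4→Out: bottleneck 3, flow now 15.
No augmenting path remains; maximum flow = 15.
By max-flow min-cut, the minimum cut capacity equals the max flow.
In the residual graph, reachable from Res: {Res, J1}.
Min-cut edges: Res→TankB (6), Res→P2 (4), J1→J4 (5); capacity 6 + 4 + 5 = 15.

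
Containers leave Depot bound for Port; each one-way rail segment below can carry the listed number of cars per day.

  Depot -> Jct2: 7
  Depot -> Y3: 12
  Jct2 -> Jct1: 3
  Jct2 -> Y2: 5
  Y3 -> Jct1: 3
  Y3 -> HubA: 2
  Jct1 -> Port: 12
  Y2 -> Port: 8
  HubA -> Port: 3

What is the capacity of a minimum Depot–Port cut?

12

Augment Depot→Jct2→Jct1→Port: bottleneck 3, flow now 3.
Augment Depot→Jct2→Y2→Port: bottleneck 4, flow now 7.
Augment Depot→Y3→Jct1→Port: bottleneck 3, flow now 10.
Augment Depot→Y3→HubA→Port: bottleneck 2, flow now 12.
No augmenting path remains; maximum flow = 12.
By max-flow min-cut, the minimum cut capacity equals the max flow.
In the residual graph, reachable from Depot: {Depot, Y3}.
Min-cut edges: Depot→Jct2 (7), Y3→Jct1 (3), Y3→HubA (2); capacity 7 + 3 + 2 = 12.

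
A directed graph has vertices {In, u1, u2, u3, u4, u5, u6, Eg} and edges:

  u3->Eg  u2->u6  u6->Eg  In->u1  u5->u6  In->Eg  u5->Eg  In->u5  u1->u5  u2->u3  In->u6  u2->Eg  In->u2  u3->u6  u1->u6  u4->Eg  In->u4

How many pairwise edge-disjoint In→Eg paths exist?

5

Assign every edge capacity 1; by Menger, the answer equals the max flow.
Path In→Eg (+1); total 1.
Path In→u2→Eg (+1); total 2.
Path In→u4→Eg (+1); total 3.
Path In→u5→Eg (+1); total 4.
Path In→u6→Eg (+1); total 5.
No residual In→Eg path; max flow = 5.
Certifying cut of size 5: {In→Eg, In→u2, In→u4, u5→Eg, u6→Eg}.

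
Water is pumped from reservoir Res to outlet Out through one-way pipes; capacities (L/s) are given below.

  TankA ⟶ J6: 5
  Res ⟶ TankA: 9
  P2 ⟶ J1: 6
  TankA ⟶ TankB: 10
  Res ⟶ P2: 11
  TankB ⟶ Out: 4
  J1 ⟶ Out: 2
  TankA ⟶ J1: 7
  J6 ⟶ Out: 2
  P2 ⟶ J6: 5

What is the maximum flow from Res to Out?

Augment Res→TankA→J1→Out: bottleneck 2, flow now 2.
Augment Res→TankA→J6→Out: bottleneck 2, flow now 4.
Augment Res→TankA→TankB→Out: bottleneck 4, flow now 8.
No augmenting path remains; maximum flow = 8.
In the residual graph, reachable from Res: {Res, TankA, P2, J1, J6, TankB}.
Min-cut edges: J1→Out (2), J6→Out (2), TankB→Out (4); capacity 2 + 2 + 4 = 8.
This cut is saturated, so no flow can exceed 8.

8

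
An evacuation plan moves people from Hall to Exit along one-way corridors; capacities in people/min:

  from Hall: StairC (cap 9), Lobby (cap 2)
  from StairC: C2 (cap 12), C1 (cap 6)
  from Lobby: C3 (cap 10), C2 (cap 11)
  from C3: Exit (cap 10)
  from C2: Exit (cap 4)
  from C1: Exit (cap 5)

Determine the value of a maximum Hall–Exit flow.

Augment Hall→StairC→C2→Exit: bottleneck 4, flow now 4.
Augment Hall→StairC→C1→Exit: bottleneck 5, flow now 9.
Augment Hall→Lobby→C3→Exit: bottleneck 2, flow now 11.
No augmenting path remains; maximum flow = 11.
In the residual graph, reachable from Hall: {Hall}.
Min-cut edges: Hall→StairC (9), Hall→Lobby (2); capacity 9 + 2 = 11.
This cut is saturated, so no flow can exceed 11.

11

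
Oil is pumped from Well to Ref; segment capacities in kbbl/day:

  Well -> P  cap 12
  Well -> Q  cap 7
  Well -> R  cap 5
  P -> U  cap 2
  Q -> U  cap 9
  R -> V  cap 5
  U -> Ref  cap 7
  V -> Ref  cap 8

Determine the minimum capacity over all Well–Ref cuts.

Augment Well→P→U→Ref: bottleneck 2, flow now 2.
Augment Well→Q→U→Ref: bottleneck 5, flow now 7.
Augment Well→R→V→Ref: bottleneck 5, flow now 12.
No augmenting path remains; maximum flow = 12.
By max-flow min-cut, the minimum cut capacity equals the max flow.
In the residual graph, reachable from Well: {Well, P, Q, U}.
Min-cut edges: Well→R (5), U→Ref (7); capacity 5 + 7 = 12.

12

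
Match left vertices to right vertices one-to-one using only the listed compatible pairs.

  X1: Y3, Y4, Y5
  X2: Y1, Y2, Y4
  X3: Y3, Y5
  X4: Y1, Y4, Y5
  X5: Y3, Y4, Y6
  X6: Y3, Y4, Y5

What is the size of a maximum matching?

Unit-capacity flow: source→left, listed edges, right→sink; max matching = max flow.
Augmenting path X1→Y3 (+1); matched 1.
Augmenting path X2→Y1 (+1); matched 2.
Augmenting path X3→Y5 (+1); matched 3.
Augmenting path X4→Y4 (+1); matched 4.
Augmenting path X5→Y6 (+1); matched 5.
Augmenting path X6→Y4→X4→Y1→X2→Y2 (+1); matched 6.
No augmenting path remains; maximum matching = 6.
König certificate: {X1, X2, X3, X4, X5, X6} is a vertex cover of size 6 (every listed pair touches it), so no matching can be larger.

6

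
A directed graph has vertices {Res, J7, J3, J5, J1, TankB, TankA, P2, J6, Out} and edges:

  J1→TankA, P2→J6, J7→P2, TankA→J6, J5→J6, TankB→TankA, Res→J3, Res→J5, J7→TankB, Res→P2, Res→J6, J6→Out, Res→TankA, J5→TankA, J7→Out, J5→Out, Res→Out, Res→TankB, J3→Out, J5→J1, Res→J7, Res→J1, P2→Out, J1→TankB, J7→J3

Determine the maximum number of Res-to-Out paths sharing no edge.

Assign every edge capacity 1; by Menger, the answer equals the max flow.
Path Res→Out (+1); total 1.
Path Res→J7→Out (+1); total 2.
Path Res→J3→Out (+1); total 3.
Path Res→J5→Out (+1); total 4.
Path Res→P2→Out (+1); total 5.
Path Res→J6→Out (+1); total 6.
No residual Res→Out path; max flow = 6.
Certifying cut of size 6: {J6→Out, Res→J3, Res→J5, Res→J7, Res→Out, Res→P2}.

6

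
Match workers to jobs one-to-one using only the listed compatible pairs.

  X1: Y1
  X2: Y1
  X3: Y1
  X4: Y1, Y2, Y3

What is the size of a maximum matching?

2

Unit-capacity flow: source→left, listed edges, right→sink; max matching = max flow.
Augmenting path X1→Y1 (+1); matched 1.
Augmenting path X4→Y2 (+1); matched 2.
No augmenting path remains; maximum matching = 2.
König certificate: {X4, Y1} is a vertex cover of size 2 (every listed pair touches it), so no matching can be larger.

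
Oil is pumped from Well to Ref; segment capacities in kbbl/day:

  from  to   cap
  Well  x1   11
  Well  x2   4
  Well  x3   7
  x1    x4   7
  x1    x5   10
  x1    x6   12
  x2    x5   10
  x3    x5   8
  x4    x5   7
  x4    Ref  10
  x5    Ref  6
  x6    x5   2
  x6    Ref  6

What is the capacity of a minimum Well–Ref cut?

17

Augment Well→x1→x4→Ref: bottleneck 7, flow now 7.
Augment Well→x1→x5→Ref: bottleneck 4, flow now 11.
Augment Well→x2→x5→Ref: bottleneck 2, flow now 13.
Augment Well→x2→x5→x1→x6→Ref: bottleneck 2, flow now 15. (uses reverse residual edge)
Augment Well→x3→x5→x1→x6→Ref: bottleneck 2, flow now 17. (uses reverse residual edge)
No augmenting path remains; maximum flow = 17.
By max-flow min-cut, the minimum cut capacity equals the max flow.
In the residual graph, reachable from Well: {Well, x2, x3, x5}.
Min-cut edges: Well→x1 (11), x5→Ref (6); capacity 11 + 6 = 17.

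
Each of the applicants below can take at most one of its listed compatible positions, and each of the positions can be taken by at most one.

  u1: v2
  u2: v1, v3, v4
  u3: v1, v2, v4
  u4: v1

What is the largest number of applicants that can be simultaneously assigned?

4

Unit-capacity flow: source→left, listed edges, right→sink; max matching = max flow.
Augmenting path u1→v2 (+1); matched 1.
Augmenting path u2→v1 (+1); matched 2.
Augmenting path u3→v4 (+1); matched 3.
Augmenting path u4→v1→u2→v3 (+1); matched 4.
No augmenting path remains; maximum matching = 4.
König certificate: {u1, u2, u3, u4} is a vertex cover of size 4 (every listed pair touches it), so no matching can be larger.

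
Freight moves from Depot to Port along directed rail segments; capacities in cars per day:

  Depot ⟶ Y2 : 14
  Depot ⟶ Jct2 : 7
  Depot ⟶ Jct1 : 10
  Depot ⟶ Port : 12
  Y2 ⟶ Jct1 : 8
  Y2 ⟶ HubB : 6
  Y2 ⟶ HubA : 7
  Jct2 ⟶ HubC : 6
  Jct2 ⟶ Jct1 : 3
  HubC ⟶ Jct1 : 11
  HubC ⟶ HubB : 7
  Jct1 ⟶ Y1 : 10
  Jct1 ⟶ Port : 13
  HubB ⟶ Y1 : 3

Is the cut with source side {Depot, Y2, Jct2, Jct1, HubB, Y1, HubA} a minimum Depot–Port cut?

Given cut capacity: 12 + 6 + 13 = 31.
Augment Depot→Port: bottleneck 12, flow now 12.
Augment Depot→Jct1→Port: bottleneck 10, flow now 22.
Augment Depot→Y2→Jct1→Port: bottleneck 3, flow now 25.
No augmenting path remains; maximum flow = 25.
In the residual graph, reachable from Depot: {Depot, Y2, Jct2, HubC, Jct1, HubB, Y1, HubA}.
Min-cut edges: Depot→Port (12), Jct1→Port (13); capacity 12 + 13 = 25.
Cut capacity 31 exceeds the max flow 25, so it is not minimum.

No — its capacity is 31, but the minimum cut has capacity 25.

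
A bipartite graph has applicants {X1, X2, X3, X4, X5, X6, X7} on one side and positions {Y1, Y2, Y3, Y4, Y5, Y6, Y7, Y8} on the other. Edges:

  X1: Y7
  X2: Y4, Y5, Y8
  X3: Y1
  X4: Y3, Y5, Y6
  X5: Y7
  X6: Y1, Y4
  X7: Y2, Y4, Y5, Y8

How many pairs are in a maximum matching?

Unit-capacity flow: source→left, listed edges, right→sink; max matching = max flow.
Augmenting path X1→Y7 (+1); matched 1.
Augmenting path X2→Y4 (+1); matched 2.
Augmenting path X3→Y1 (+1); matched 3.
Augmenting path X4→Y3 (+1); matched 4.
Augmenting path X7→Y2 (+1); matched 5.
Augmenting path X6→Y4→X2→Y5 (+1); matched 6.
No augmenting path remains; maximum matching = 6.
König certificate: {X2, X3, X4, X6, X7, Y7} is a vertex cover of size 6 (every listed pair touches it), so no matching can be larger.

6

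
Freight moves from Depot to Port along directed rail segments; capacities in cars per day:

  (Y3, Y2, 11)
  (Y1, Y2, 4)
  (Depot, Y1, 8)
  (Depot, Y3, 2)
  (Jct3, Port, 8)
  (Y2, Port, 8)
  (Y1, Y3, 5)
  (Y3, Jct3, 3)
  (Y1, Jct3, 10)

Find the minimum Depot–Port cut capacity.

Augment Depot→Y1→Y2→Port: bottleneck 4, flow now 4.
Augment Depot→Y1→Jct3→Port: bottleneck 4, flow now 8.
Augment Depot→Y3→Y2→Port: bottleneck 2, flow now 10.
No augmenting path remains; maximum flow = 10.
By max-flow min-cut, the minimum cut capacity equals the max flow.
In the residual graph, reachable from Depot: {Depot}.
Min-cut edges: Depot→Y1 (8), Depot→Y3 (2); capacity 8 + 2 = 10.

10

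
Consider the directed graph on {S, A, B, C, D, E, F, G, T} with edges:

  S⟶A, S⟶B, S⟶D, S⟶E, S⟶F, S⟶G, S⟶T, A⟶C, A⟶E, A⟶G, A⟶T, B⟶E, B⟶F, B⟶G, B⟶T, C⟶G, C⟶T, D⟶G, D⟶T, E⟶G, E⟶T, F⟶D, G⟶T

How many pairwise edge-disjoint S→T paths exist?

Assign every edge capacity 1; by Menger, the answer equals the max flow.
Path S→T (+1); total 1.
Path S→A→T (+1); total 2.
Path S→B→T (+1); total 3.
Path S→D→T (+1); total 4.
Path S→E→T (+1); total 5.
Path S→G→T (+1); total 6.
No residual S→T path; max flow = 6.
Certifying cut of size 6: {D→T, G→T, S→A, S→B, S→E, S→T}.

6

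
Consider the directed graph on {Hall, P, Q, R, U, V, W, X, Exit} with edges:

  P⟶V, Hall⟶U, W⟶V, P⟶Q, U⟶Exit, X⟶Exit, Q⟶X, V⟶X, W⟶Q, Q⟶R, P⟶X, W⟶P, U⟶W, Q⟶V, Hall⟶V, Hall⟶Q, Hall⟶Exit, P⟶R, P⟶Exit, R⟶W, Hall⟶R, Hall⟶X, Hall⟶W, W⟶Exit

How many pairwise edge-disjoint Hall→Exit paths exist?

5

Assign every edge capacity 1; by Menger, the answer equals the max flow.
Path Hall→Exit (+1); total 1.
Path Hall→U→Exit (+1); total 2.
Path Hall→W→Exit (+1); total 3.
Path Hall→X→Exit (+1); total 4.
Path Hall→R→W→P→Exit (+1); total 5.
No residual Hall→Exit path; max flow = 5.
Certifying cut of size 5: {Hall→Exit, Hall→U, Hall→W, R→W, X→Exit}.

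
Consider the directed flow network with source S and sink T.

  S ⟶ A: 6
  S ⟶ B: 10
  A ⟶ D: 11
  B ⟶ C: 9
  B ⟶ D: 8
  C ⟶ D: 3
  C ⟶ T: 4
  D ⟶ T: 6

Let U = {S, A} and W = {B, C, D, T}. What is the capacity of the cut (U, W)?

21

Edges leaving {S, A}: S→B (10), A→D (11).
Cut capacity = 10 + 11 = 21.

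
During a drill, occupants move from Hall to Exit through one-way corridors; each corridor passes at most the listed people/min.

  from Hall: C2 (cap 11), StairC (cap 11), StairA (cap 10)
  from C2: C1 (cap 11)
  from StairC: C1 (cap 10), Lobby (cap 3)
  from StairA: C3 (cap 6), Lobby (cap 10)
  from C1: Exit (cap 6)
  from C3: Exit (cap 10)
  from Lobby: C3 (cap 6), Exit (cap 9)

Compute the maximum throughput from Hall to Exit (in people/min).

Augment Hall→C2→C1→Exit: bottleneck 6, flow now 6.
Augment Hall→StairC→Lobby→Exit: bottleneck 3, flow now 9.
Augment Hall→StairA→C3→Exit: bottleneck 6, flow now 15.
Augment Hall→StairA→Lobby→Exit: bottleneck 4, flow now 19.
No augmenting path remains; maximum flow = 19.
In the residual graph, reachable from Hall: {Hall, C2, StairC, C1}.
Min-cut edges: Hall→StairA (10), StairC→Lobby (3), C1→Exit (6); capacity 10 + 3 + 6 = 19.
This cut is saturated, so no flow can exceed 19.

19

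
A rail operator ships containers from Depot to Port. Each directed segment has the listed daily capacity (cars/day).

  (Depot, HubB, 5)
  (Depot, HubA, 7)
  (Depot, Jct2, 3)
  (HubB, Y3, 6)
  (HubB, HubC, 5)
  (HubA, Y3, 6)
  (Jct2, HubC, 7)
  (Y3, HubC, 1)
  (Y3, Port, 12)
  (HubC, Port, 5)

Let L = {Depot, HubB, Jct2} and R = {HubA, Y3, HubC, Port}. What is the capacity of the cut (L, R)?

Edges leaving {Depot, HubB, Jct2}: Depot→HubA (7), HubB→Y3 (6), HubB→HubC (5), Jct2→HubC (7).
Cut capacity = 7 + 6 + 5 + 7 = 25.

25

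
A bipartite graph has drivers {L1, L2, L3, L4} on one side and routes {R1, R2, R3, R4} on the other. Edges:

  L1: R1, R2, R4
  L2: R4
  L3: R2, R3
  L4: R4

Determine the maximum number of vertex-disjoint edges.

3

Unit-capacity flow: source→left, listed edges, right→sink; max matching = max flow.
Augmenting path L1→R1 (+1); matched 1.
Augmenting path L2→R4 (+1); matched 2.
Augmenting path L3→R2 (+1); matched 3.
No augmenting path remains; maximum matching = 3.
König certificate: {L1, L3, R4} is a vertex cover of size 3 (every listed pair touches it), so no matching can be larger.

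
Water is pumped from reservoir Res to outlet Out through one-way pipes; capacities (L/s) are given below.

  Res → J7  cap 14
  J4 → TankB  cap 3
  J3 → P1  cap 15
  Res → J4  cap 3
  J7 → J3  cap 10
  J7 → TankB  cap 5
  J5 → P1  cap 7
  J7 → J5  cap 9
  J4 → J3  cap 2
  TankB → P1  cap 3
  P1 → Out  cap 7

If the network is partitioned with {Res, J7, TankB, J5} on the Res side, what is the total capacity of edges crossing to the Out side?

23

Edges leaving {Res, J7, TankB, J5}: Res→J4 (3), J7→J3 (10), TankB→P1 (3), J5→P1 (7).
Cut capacity = 3 + 10 + 3 + 7 = 23.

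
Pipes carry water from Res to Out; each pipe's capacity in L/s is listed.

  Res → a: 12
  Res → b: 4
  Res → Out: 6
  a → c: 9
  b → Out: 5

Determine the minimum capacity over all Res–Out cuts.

10

Augment Res→Out: bottleneck 6, flow now 6.
Augment Res→b→Out: bottleneck 4, flow now 10.
No augmenting path remains; maximum flow = 10.
By max-flow min-cut, the minimum cut capacity equals the max flow.
In the residual graph, reachable from Res: {Res, a, c}.
Min-cut edges: Res→b (4), Res→Out (6); capacity 4 + 6 = 10.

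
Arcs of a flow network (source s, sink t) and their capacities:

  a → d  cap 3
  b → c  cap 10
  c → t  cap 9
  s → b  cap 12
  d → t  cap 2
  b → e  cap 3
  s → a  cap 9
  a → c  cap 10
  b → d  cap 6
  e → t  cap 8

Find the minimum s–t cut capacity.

14

Augment s→a→c→t: bottleneck 9, flow now 9.
Augment s→b→d→t: bottleneck 2, flow now 11.
Augment s→b→e→t: bottleneck 3, flow now 14.
No augmenting path remains; maximum flow = 14.
By max-flow min-cut, the minimum cut capacity equals the max flow.
In the residual graph, reachable from s: {s, a, b, c, d}.
Min-cut edges: b→e (3), c→t (9), d→t (2); capacity 3 + 9 + 2 = 14.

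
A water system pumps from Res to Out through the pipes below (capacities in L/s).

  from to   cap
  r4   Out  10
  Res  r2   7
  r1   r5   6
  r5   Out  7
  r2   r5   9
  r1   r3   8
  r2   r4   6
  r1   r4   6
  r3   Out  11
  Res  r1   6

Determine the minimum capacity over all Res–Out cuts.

13

Augment Res→r1→r3→Out: bottleneck 6, flow now 6.
Augment Res→r2→r4→Out: bottleneck 6, flow now 12.
Augment Res→r2→r5→Out: bottleneck 1, flow now 13.
No augmenting path remains; maximum flow = 13.
By max-flow min-cut, the minimum cut capacity equals the max flow.
In the residual graph, reachable from Res: {Res}.
Min-cut edges: Res→r1 (6), Res→r2 (7); capacity 6 + 7 = 13.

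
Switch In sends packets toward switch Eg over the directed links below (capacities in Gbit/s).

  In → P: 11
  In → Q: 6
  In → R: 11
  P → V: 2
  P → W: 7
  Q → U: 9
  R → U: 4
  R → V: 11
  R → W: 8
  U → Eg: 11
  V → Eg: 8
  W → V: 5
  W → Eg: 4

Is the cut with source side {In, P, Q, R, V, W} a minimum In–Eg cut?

Given cut capacity: 9 + 4 + 8 + 4 = 25.
Augment In→P→V→Eg: bottleneck 2, flow now 2.
Augment In→P→W→Eg: bottleneck 4, flow now 6.
Augment In→Q→U→Eg: bottleneck 6, flow now 12.
Augment In→R→U→Eg: bottleneck 4, flow now 16.
Augment In→R→V→Eg: bottleneck 6, flow now 22.
No augmenting path remains; maximum flow = 22.
In the residual graph, reachable from In: {In, P, R, V, W}.
Min-cut edges: In→Q (6), R→U (4), V→Eg (8), W→Eg (4); capacity 6 + 4 + 8 + 4 = 22.
Cut capacity 25 exceeds the max flow 22, so it is not minimum.

No — its capacity is 25, but the minimum cut has capacity 22.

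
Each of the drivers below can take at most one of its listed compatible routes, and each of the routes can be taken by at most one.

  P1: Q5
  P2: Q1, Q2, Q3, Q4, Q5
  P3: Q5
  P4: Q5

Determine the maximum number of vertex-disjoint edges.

Unit-capacity flow: source→left, listed edges, right→sink; max matching = max flow.
Augmenting path P1→Q5 (+1); matched 1.
Augmenting path P2→Q1 (+1); matched 2.
No augmenting path remains; maximum matching = 2.
König certificate: {P2, Q5} is a vertex cover of size 2 (every listed pair touches it), so no matching can be larger.

2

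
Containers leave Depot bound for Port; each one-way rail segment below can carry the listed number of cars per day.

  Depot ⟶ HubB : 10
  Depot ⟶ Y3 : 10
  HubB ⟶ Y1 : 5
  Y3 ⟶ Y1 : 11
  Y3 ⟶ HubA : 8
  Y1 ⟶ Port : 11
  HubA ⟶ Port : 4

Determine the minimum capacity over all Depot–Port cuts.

15

Augment Depot→HubB→Y1→Port: bottleneck 5, flow now 5.
Augment Depot→Y3→Y1→Port: bottleneck 6, flow now 11.
Augment Depot→Y3→HubA→Port: bottleneck 4, flow now 15.
No augmenting path remains; maximum flow = 15.
By max-flow min-cut, the minimum cut capacity equals the max flow.
In the residual graph, reachable from Depot: {Depot, HubB}.
Min-cut edges: Depot→Y3 (10), HubB→Y1 (5); capacity 10 + 5 = 15.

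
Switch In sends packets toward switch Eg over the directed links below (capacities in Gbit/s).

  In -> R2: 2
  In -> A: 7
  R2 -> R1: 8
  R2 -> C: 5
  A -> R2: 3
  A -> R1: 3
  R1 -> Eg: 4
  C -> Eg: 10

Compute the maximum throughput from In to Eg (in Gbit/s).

8

Augment In→R2→R1→Eg: bottleneck 2, flow now 2.
Augment In→A→R1→Eg: bottleneck 2, flow now 4.
Augment In→A→R2→C→Eg: bottleneck 3, flow now 7.
Augment In→A→R1→R2→C→Eg: bottleneck 1, flow now 8. (uses reverse residual edge)
No augmenting path remains; maximum flow = 8.
In the residual graph, reachable from In: {In, A}.
Min-cut edges: In→R2 (2), A→R2 (3), A→R1 (3); capacity 2 + 3 + 3 = 8.
This cut is saturated, so no flow can exceed 8.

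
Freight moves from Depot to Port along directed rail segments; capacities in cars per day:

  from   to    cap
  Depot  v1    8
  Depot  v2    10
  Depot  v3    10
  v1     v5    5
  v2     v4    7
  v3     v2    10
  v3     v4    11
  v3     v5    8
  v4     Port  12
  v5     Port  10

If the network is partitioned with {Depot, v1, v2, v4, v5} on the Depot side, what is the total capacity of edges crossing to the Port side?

Edges leaving {Depot, v1, v2, v4, v5}: Depot→v3 (10), v4→Port (12), v5→Port (10).
Cut capacity = 10 + 12 + 10 = 32.

32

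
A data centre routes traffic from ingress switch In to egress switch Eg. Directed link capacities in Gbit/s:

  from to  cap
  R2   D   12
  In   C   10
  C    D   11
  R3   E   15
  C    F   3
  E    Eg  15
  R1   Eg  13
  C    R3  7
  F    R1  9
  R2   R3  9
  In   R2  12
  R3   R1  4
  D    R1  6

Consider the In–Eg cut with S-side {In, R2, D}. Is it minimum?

No — its capacity is 25, but the minimum cut has capacity 22.

Given cut capacity: 10 + 9 + 6 = 25.
Augment In→R2→D→R1→Eg: bottleneck 6, flow now 6.
Augment In→R2→R3→R1→Eg: bottleneck 4, flow now 10.
Augment In→R2→R3→E→Eg: bottleneck 2, flow now 12.
Augment In→C→F→R1→Eg: bottleneck 3, flow now 15.
Augment In→C→R3→E→Eg: bottleneck 7, flow now 22.
No augmenting path remains; maximum flow = 22.
In the residual graph, reachable from In: {In}.
Min-cut edges: In→R2 (12), In→C (10); capacity 12 + 10 = 22.
Cut capacity 25 exceeds the max flow 22, so it is not minimum.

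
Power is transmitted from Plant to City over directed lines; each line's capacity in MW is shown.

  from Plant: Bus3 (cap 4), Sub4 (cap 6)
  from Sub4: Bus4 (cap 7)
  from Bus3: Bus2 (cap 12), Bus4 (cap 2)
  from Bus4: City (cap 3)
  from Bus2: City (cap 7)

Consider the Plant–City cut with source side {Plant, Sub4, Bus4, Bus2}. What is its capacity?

Edges leaving {Plant, Sub4, Bus4, Bus2}: Plant→Bus3 (4), Bus4→City (3), Bus2→City (7).
Cut capacity = 4 + 3 + 7 = 14.

14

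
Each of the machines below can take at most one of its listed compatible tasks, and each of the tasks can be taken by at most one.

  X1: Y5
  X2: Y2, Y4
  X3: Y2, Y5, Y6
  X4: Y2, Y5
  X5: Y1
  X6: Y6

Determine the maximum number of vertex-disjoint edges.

Unit-capacity flow: source→left, listed edges, right→sink; max matching = max flow.
Augmenting path X1→Y5 (+1); matched 1.
Augmenting path X2→Y2 (+1); matched 2.
Augmenting path X3→Y6 (+1); matched 3.
Augmenting path X5→Y1 (+1); matched 4.
Augmenting path X4→Y2→X2→Y4 (+1); matched 5.
No augmenting path remains; maximum matching = 5.
König certificate: {X2, X5, Y2, Y5, Y6} is a vertex cover of size 5 (every listed pair touches it), so no matching can be larger.

5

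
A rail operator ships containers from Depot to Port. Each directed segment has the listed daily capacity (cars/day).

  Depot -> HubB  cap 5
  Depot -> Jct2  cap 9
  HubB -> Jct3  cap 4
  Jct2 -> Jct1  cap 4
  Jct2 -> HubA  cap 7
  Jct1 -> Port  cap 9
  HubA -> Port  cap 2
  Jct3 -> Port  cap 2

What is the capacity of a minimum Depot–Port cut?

8

Augment Depot→HubB→Jct3→Port: bottleneck 2, flow now 2.
Augment Depot→Jct2→Jct1→Port: bottleneck 4, flow now 6.
Augment Depot→Jct2→HubA→Port: bottleneck 2, flow now 8.
No augmenting path remains; maximum flow = 8.
By max-flow min-cut, the minimum cut capacity equals the max flow.
In the residual graph, reachable from Depot: {Depot, HubB, Jct2, HubA, Jct3}.
Min-cut edges: Jct2→Jct1 (4), HubA→Port (2), Jct3→Port (2); capacity 4 + 2 + 2 = 8.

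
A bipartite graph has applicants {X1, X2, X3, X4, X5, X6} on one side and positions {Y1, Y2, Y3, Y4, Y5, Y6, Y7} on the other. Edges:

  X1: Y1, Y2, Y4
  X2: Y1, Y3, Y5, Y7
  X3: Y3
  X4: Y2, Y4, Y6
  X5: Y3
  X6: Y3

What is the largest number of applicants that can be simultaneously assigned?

Unit-capacity flow: source→left, listed edges, right→sink; max matching = max flow.
Augmenting path X1→Y1 (+1); matched 1.
Augmenting path X2→Y3 (+1); matched 2.
Augmenting path X4→Y2 (+1); matched 3.
Augmenting path X3→Y3→X2→Y5 (+1); matched 4.
No augmenting path remains; maximum matching = 4.
König certificate: {X1, X2, X4, Y3} is a vertex cover of size 4 (every listed pair touches it), so no matching can be larger.

4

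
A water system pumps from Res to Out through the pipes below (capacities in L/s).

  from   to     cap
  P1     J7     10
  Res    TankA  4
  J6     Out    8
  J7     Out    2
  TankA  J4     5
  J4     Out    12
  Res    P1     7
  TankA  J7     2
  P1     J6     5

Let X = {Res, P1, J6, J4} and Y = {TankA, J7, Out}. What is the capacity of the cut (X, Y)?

Edges leaving {Res, P1, J6, J4}: Res→TankA (4), P1→J7 (10), J6→Out (8), J4→Out (12).
Cut capacity = 4 + 10 + 8 + 12 = 34.

34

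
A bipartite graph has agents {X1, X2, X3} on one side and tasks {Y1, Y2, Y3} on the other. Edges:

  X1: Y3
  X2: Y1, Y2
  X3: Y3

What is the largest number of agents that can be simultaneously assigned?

Unit-capacity flow: source→left, listed edges, right→sink; max matching = max flow.
Augmenting path X1→Y3 (+1); matched 1.
Augmenting path X2→Y1 (+1); matched 2.
No augmenting path remains; maximum matching = 2.
König certificate: {X2, Y3} is a vertex cover of size 2 (every listed pair touches it), so no matching can be larger.

2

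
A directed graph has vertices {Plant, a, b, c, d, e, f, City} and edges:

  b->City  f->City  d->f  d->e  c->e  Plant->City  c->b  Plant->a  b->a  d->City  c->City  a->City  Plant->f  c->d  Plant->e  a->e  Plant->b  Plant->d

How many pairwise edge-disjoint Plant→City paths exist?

5

Assign every edge capacity 1; by Menger, the answer equals the max flow.
Path Plant→City (+1); total 1.
Path Plant→a→City (+1); total 2.
Path Plant→b→City (+1); total 3.
Path Plant→d→City (+1); total 4.
Path Plant→f→City (+1); total 5.
No residual Plant→City path; max flow = 5.
Certifying cut of size 5: {Plant→City, Plant→a, Plant→b, Plant→d, Plant→f}.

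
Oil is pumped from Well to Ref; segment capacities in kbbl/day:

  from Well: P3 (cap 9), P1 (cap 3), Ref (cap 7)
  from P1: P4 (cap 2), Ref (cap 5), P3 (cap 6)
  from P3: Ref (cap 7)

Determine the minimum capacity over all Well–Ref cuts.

17

Augment Well→Ref: bottleneck 7, flow now 7.
Augment Well→P1→Ref: bottleneck 3, flow now 10.
Augment Well→P3→Ref: bottleneck 7, flow now 17.
No augmenting path remains; maximum flow = 17.
By max-flow min-cut, the minimum cut capacity equals the max flow.
In the residual graph, reachable from Well: {Well, P3}.
Min-cut edges: Well→P1 (3), Well→Ref (7), P3→Ref (7); capacity 3 + 7 + 7 = 17.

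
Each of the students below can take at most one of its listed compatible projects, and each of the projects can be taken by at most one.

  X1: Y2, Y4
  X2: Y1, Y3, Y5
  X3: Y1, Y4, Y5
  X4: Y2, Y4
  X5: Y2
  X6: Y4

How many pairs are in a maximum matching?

4

Unit-capacity flow: source→left, listed edges, right→sink; max matching = max flow.
Augmenting path X1→Y2 (+1); matched 1.
Augmenting path X2→Y1 (+1); matched 2.
Augmenting path X3→Y4 (+1); matched 3.
Augmenting path X4→Y4→X3→Y5 (+1); matched 4.
No augmenting path remains; maximum matching = 4.
König certificate: {X2, X3, Y2, Y4} is a vertex cover of size 4 (every listed pair touches it), so no matching can be larger.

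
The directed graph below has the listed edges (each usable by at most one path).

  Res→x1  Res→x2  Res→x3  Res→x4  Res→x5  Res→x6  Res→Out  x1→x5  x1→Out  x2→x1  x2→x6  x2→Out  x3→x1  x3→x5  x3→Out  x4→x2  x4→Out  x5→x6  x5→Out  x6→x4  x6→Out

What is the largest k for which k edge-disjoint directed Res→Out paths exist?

7

Assign every edge capacity 1; by Menger, the answer equals the max flow.
Path Res→Out (+1); total 1.
Path Res→x1→Out (+1); total 2.
Path Res→x2→Out (+1); total 3.
Path Res→x3→Out (+1); total 4.
Path Res→x4→Out (+1); total 5.
Path Res→x5→Out (+1); total 6.
Path Res→x6→Out (+1); total 7.
No residual Res→Out path; max flow = 7.
Certifying cut of size 7: {Res→Out, Res→x1, Res→x2, Res→x3, Res→x4, Res→x5, Res→x6}.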